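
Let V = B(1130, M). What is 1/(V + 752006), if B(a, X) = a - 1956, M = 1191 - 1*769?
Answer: 1/751180 ≈ 1.3312e-6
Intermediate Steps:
M = 422 (M = 1191 - 769 = 422)
B(a, X) = -1956 + a
V = -826 (V = -1956 + 1130 = -826)
1/(V + 752006) = 1/(-826 + 752006) = 1/751180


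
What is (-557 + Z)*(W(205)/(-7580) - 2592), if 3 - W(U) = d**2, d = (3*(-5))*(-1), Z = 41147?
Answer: -39873866571/379 ≈ -1.0521e+8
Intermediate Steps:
d = 15 (d = -15*(-1) = 15)
W(U) = -222 (W(U) = 3 - 1*15**2 = 3 - 1*225 = 3 - 225 = -222)
(-557 + Z)*(W(205)/(-7580) - 2592) = (-557 + 41147)*(-222/(-7580) - 2592) = 40590*(-222*(-1/7580) - 2592) = 40590*(111/3790 - 2592) = 40590*(-9823569/3790) = -39873866571/379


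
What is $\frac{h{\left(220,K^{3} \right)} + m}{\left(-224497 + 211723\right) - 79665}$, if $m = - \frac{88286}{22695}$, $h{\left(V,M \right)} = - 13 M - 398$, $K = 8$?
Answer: $\frac{160178816}{2097903105} \approx 0.076352$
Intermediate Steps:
$h{\left(V,M \right)} = -398 - 13 M$
$m = - \frac{88286}{22695}$ ($m = \left(-88286\right) \frac{1}{22695} = - \frac{88286}{22695} \approx -3.8901$)
$\frac{h{\left(220,K^{3} \right)} + m}{\left(-224497 + 211723\right) - 79665} = \frac{\left(-398 - 13 \cdot 8^{3}\right) - \frac{88286}{22695}}{\left(-224497 + 211723\right) - 79665} = \frac{\left(-398 - 6656\right) - \frac{88286}{22695}}{-12774 - 79665} = \frac{\left(-398 - 6656\right) - \frac{88286}{22695}}{-92439} = \left(-7054 - \frac{88286}{22695}\right) \left(- \frac{1}{92439}\right) = \left(- \frac{160178816}{22695}\right) \left(- \frac{1}{92439}\right) = \frac{160178816}{2097903105}$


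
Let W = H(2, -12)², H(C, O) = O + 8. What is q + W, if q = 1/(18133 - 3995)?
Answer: 226209/14138 ≈ 16.000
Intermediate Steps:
H(C, O) = 8 + O
q = 1/14138 ≈ 7.0731e-5
W = 16 (W = (8 - 12)² = (-4)² = 16)
q + W = 1/14138 + 16 = 226209/14138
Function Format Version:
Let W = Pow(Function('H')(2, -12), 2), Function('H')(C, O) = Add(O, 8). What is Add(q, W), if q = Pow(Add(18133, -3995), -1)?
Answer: Rational(226209, 14138) ≈ 16.000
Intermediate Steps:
Function('H')(C, O) = Add(8, O)
q = Rational(1, 14138) (q = Pow(14138, -1) = Rational(1, 14138) ≈ 7.0731e-5)
W = 16 (W = Pow(Add(8, -12), 2) = Pow(-4, 2) = 16)
Add(q, W) = Add(Rational(1, 14138), 16) = Rational(226209, 14138)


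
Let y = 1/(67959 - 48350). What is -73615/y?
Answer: -1443516535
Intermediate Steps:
y = 1/19609 ≈ 5.0997e-5
-73615/y = -73615/1/19609 = -73615*19609 = -1443516535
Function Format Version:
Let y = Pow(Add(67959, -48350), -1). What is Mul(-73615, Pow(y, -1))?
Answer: -1443516535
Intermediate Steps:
y = Rational(1, 19609) (y = Pow(19609, -1) = Rational(1, 19609) ≈ 5.0997e-5)
Mul(-73615, Pow(y, -1)) = Mul(-73615, Pow(Rational(1, 19609), -1)) = Mul(-73615, 19609) = -1443516535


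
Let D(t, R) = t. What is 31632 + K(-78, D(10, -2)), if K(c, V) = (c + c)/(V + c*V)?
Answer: 12178398/385 ≈ 31632.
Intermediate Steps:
K(c, V) = 2*c/(V + V*c) (K(c, V) = (2*c)/(V + V*c) = 2*c/(V + V*c))
31632 + K(-78, D(10, -2)) = 31632 + 2*(-78)/(10*(1 - 78)) = 31632 + 2*(-78)*(1/10)/(-77) = 31632 + 2*(-78)*(1/10)*(-1/77) = 31632 + 78/385 = 12178398/385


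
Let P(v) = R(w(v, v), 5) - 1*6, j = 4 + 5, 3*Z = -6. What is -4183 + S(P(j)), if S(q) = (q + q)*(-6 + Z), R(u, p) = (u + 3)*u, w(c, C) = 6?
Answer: -4951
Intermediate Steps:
Z = -2 (Z = (⅓)*(-6) = -2)
R(u, p) = u*(3 + u) (R(u, p) = (3 + u)*u = u*(3 + u))
j = 9
P(v) = 48 (P(v) = 6*(3 + 6) - 1*6 = 6*9 - 6 = 54 - 6 = 48)
S(q) = -16*q (S(q) = (q + q)*(-6 - 2) = (2*q)*(-8) = -16*q)
-4183 + S(P(j)) = -4183 - 16*48 = -4183 - 768 = -4951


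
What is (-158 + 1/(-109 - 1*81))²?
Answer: 901260441/36100 ≈ 24966.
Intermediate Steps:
(-158 + 1/(-109 - 1*81))² = (-158 + 1/(-109 - 81))² = (-158 + 1/(-190))² = (-158 - 1/190)² = (-30021/190)² = 901260441/36100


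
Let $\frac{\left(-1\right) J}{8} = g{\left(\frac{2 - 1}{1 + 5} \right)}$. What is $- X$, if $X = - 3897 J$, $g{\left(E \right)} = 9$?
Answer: $-280584$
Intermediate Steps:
$J = -72$ ($J = \left(-8\right) 9 = -72$)
$X = 280584$ ($X = \left(-3897\right) \left(-72\right) = 280584$)
$- X = \left(-1\right) 280584 = -280584$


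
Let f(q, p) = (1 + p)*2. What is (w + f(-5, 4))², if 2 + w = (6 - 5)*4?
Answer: 144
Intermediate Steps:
f(q, p) = 2 + 2*p
w = 2 (w = -2 + (6 - 5)*4 = -2 + 1*4 = -2 + 4 = 2)
(w + f(-5, 4))² = (2 + (2 + 2*4))² = (2 + (2 + 8))² = (2 + 10)² = 12² = 144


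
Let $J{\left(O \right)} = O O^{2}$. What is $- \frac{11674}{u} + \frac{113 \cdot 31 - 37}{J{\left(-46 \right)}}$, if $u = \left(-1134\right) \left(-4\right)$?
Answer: $- \frac{36000695}{13797378} \approx -2.6092$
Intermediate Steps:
$J{\left(O \right)} = O^{3}$
$u = 4536$
$- \frac{11674}{u} + \frac{113 \cdot 31 - 37}{J{\left(-46 \right)}} = - \frac{11674}{4536} + \frac{113 \cdot 31 - 37}{\left(-46\right)^{3}} = \left(-11674\right) \frac{1}{4536} + \frac{3503 - 37}{-97336} = - \frac{5837}{2268} + 3466 \left(- \frac{1}{97336}\right) = - \frac{5837}{2268} - \frac{1733}{48668} = - \frac{36000695}{13797378}$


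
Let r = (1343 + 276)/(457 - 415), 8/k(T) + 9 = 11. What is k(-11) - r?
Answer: -1451/42 ≈ -34.548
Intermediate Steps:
k(T) = 4 (k(T) = 8/(-9 + 11) = 8/2 = 8*(½) = 4)
r = 1619/42 ≈ 38.548
k(-11) - r = 4 - 1*1619/42 = 4 - 1619/42 = -1451/42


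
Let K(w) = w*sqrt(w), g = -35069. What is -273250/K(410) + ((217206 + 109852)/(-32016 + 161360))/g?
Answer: -3803/52743776 - 5465*sqrt(410)/3362 ≈ -32.914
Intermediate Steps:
K(w) = w**(3/2)
-273250/K(410) + ((217206 + 109852)/(-32016 + 161360))/g = -273250*sqrt(410)/168100 + ((217206 + 109852)/(-32016 + 161360))/(-35069) = -273250*sqrt(410)/168100 + (327058/129344)*(-1/35069) = -5465*sqrt(410)/3362 + (327058*(1/129344))*(-1/35069) = -5465*sqrt(410)/3362 + (3803/1504)*(-1/35069) = -5465*sqrt(410)/3362 - 3803/52743776 = -3803/52743776 - 5465*sqrt(410)/3362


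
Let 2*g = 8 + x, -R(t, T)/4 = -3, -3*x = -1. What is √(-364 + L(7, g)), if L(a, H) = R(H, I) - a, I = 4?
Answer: I*√359 ≈ 18.947*I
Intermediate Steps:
x = ⅓ (x = -⅓*(-1) = ⅓ ≈ 0.33333)
R(t, T) = 12 (R(t, T) = -4*(-3) = 12)
g = 25/6 (g = (8 + ⅓)/2 = (½)*(25/3) = 25/6 ≈ 4.1667)
L(a, H) = 12 - a
√(-364 + L(7, g)) = √(-364 + (12 - 1*7)) = √(-364 + (12 - 7)) = √(-364 + 5) = √(-359) = I*√359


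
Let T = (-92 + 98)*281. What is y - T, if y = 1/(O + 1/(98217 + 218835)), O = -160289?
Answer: -85682432690574/50819948027 ≈ -1686.0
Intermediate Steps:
T = 1686 (T = 6*281 = 1686)
y = -317052/50819948027 (y = 1/(-160289 + 1/(98217 + 218835)) = 1/(-160289 + 1/317052) = 1/(-50819948027/317052) = -317052/50819948027 ≈ -6.2387e-6)
y - T = -317052/50819948027 - 1*1686 = -317052/50819948027 - 1686 = -85682432690574/50819948027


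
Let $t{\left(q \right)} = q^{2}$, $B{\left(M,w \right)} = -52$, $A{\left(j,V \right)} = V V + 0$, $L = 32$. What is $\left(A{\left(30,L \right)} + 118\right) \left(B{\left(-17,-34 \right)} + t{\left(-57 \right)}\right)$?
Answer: $3650974$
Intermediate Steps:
$A{\left(j,V \right)} = V^{2}$ ($A{\left(j,V \right)} = V^{2} + 0 = V^{2}$)
$\left(A{\left(30,L \right)} + 118\right) \left(B{\left(-17,-34 \right)} + t{\left(-57 \right)}\right) = \left(32^{2} + 118\right) \left(-52 + \left(-57\right)^{2}\right) = \left(1024 + 118\right) \left(-52 + 3249\right) = 1142 \cdot 3197 = 3650974$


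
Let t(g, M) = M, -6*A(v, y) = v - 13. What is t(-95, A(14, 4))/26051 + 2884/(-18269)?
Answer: -450804773/2855554314 ≈ -0.15787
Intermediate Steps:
A(v, y) = 13/6 - v/6 (A(v, y) = -(v - 13)/6 = -(-13 + v)/6 = 13/6 - v/6)
t(-95, A(14, 4))/26051 + 2884/(-18269) = (13/6 - 1/6*14)/26051 + 2884/(-18269) = (13/6 - 7/3)*(1/26051) + 2884*(-1/18269) = -1/6*1/26051 - 2884/18269 = -1/156306 - 2884/18269 = -450804773/2855554314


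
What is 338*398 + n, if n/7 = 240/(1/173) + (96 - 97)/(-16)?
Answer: 6802631/16 ≈ 4.2516e+5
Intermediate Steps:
n = 4650247/16 (n = 7*(240/(1/173) + (96 - 97)/(-16)) = 7*(240/(1/173) - 1*(-1/16)) = 7*(240*173 + 1/16) = 7*(41520 + 1/16) = 7*(664321/16) = 4650247/16 ≈ 2.9064e+5)
338*398 + n = 338*398 + 4650247/16 = 134524 + 4650247/16 = 6802631/16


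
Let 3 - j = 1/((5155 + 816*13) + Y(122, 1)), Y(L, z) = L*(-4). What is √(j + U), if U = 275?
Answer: √2594580339/3055 ≈ 16.673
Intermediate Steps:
Y(L, z) = -4*L
j = 45824/15275 (j = 3 - 1/((5155 + 816*13) - 4*122) = 3 - 1/((5155 + 10608) - 488) = 3 - 1/(15763 - 488) = 3 - 1/15275 = 45824/15275 ≈ 2.9999)
√(j + U) = √(45824/15275 + 275) = √(4246449/15275) = √2594580339/3055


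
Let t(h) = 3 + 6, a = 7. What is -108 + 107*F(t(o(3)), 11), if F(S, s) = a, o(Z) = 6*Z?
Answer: 641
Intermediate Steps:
t(h) = 9
F(S, s) = 7
-108 + 107*F(t(o(3)), 11) = -108 + 107*7 = -108 + 749 = 641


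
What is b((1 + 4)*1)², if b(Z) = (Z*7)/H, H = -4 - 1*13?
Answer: 1225/289 ≈ 4.2388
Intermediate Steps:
H = -17 (H = -4 - 13 = -17)
b(Z) = -7*Z/17 (b(Z) = (Z*7)/(-17) = (7*Z)*(-1/17) = -7*Z/17)
b((1 + 4)*1)² = (-7*(1 + 4)/17)² = (-35/17)² = 1225/289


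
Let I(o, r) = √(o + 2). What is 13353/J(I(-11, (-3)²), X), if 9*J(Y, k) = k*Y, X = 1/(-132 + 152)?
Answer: -801180*I ≈ -8.0118e+5*I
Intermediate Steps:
X = 1/20 ≈ 0.050000
I(o, r) = √(2 + o)
J(Y, k) = Y*k/9 (J(Y, k) = (k*Y)/9 = (Y*k)/9 = Y*k/9)
13353/J(I(-11, (-3)²), X) = 13353/(((⅑)*√(2 - 11)*(1/20))) = 13353/(((⅑)*√(-9)*(1/20))) = 13353/(((⅑)*(3*I)*(1/20))) = 13353/((I/60)) = 13353*(-60*I) = -801180*I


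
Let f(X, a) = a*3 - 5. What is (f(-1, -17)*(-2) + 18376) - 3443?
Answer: 15045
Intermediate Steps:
f(X, a) = -5 + 3*a (f(X, a) = 3*a - 5 = -5 + 3*a)
(f(-1, -17)*(-2) + 18376) - 3443 = ((-5 + 3*(-17))*(-2) + 18376) - 3443 = ((-5 - 51)*(-2) + 18376) - 3443 = (-56*(-2) + 18376) - 3443 = (112 + 18376) - 3443 = 18488 - 3443 = 15045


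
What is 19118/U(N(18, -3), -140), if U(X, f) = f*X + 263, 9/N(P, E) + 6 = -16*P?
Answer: 133826/1871 ≈ 71.526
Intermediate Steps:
N(P, E) = 9/(-6 - 16*P)
U(X, f) = 263 + X*f (U(X, f) = X*f + 263 = 263 + X*f)
19118/U(N(18, -3), -140) = 19118/(263 - 9/(6 + 16*18)*(-140)) = 19118/(263 - 9/(6 + 288)*(-140)) = 19118/(263 - 9/294*(-140)) = 19118/(263 - 9*1/294*(-140)) = 19118/(263 - 3/98*(-140)) = 19118/(263 + 30/7) = 19118/(1871/7) = 19118*(7/1871) = 133826/1871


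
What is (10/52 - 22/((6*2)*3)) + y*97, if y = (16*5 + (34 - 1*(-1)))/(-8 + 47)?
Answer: 33416/117 ≈ 285.61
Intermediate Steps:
y = 115/39 (y = (80 + (34 + 1))/39 = (80 + 35)*(1/39) = 115*(1/39) = 115/39 ≈ 2.9487)
(10/52 - 22/((6*2)*3)) + y*97 = (10/52 - 22/((6*2)*3)) + (115/39)*97 = (10*(1/52) - 22/(12*3)) + 11155/39 = (5/26 - 22/36) + 11155/39 = (5/26 - 22*1/36) + 11155/39 = (5/26 - 11/18) + 11155/39 = -49/117 + 11155/39 = 33416/117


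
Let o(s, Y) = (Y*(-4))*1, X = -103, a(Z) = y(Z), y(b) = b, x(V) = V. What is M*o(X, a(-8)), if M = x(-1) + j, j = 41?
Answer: 1280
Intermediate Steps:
a(Z) = Z
o(s, Y) = -4*Y (o(s, Y) = -4*Y*1 = -4*Y)
M = 40 (M = -1 + 41 = 40)
M*o(X, a(-8)) = 40*(-4*(-8)) = 40*32 = 1280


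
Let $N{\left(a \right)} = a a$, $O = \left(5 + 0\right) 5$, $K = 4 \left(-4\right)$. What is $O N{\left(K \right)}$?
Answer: $6400$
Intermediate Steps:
$K = -16$
$O = 25$ ($O = 5 \cdot 5 = 25$)
$N{\left(a \right)} = a^{2}$
$O N{\left(K \right)} = 25 \left(-16\right)^{2} = 25 \cdot 256 = 6400$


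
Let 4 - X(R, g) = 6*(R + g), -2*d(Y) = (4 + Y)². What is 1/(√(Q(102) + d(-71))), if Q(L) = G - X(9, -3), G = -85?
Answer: -I*√9190/4595 ≈ -0.020863*I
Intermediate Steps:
d(Y) = -(4 + Y)²/2
X(R, g) = 4 - 6*R - 6*g (X(R, g) = 4 - 6*(R + g) = 4 - (6*R + 6*g) = 4 + (-6*R - 6*g) = 4 - 6*R - 6*g)
Q(L) = -53 (Q(L) = -85 - (4 - 6*9 - 6*(-3)) = -85 - (4 - 54 + 18) = -85 - 1*(-32) = -85 + 32 = -53)
1/(√(Q(102) + d(-71))) = 1/(√(-53 - (4 - 71)²/2)) = 1/(√(-53 - ½*(-67)²)) = 1/(√(-53 - ½*4489)) = 1/(√(-53 - 4489/2)) = 1/(√(-4595/2)) = 1/(I*√9190/2) = -I*√9190/4595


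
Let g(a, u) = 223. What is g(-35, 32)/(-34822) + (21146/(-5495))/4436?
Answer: -771519234/106101850505 ≈ -0.0072715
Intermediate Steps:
g(-35, 32)/(-34822) + (21146/(-5495))/4436 = 223/(-34822) + (21146/(-5495))/4436 = 223*(-1/34822) + (21146*(-1/5495))*(1/4436) = -223/34822 - 21146/5495*1/4436 = -223/34822 - 10573/12187910 = -771519234/106101850505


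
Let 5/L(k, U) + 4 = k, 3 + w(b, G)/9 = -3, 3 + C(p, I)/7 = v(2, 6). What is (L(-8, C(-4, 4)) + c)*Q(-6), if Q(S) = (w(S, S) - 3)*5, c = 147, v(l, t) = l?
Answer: -167105/4 ≈ -41776.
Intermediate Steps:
C(p, I) = -7 (C(p, I) = -21 + 7*2 = -21 + 14 = -7)
w(b, G) = -54 (w(b, G) = -27 + 9*(-3) = -27 - 27 = -54)
L(k, U) = 5/(-4 + k)
Q(S) = -285 (Q(S) = (-54 - 3)*5 = -57*5 = -285)
(L(-8, C(-4, 4)) + c)*Q(-6) = (5/(-4 - 8) + 147)*(-285) = (5/(-12) + 147)*(-285) = (5*(-1/12) + 147)*(-285) = (-5/12 + 147)*(-285) = (1759/12)*(-285) = -167105/4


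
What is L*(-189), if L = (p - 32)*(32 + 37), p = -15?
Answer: 612927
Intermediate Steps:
L = -3243 (L = (-15 - 32)*(32 + 37) = -47*69 = -3243)
L*(-189) = -3243*(-189) = 612927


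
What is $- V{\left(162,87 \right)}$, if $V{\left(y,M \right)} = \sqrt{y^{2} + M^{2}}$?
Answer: $- 51 \sqrt{13} \approx -183.88$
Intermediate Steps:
$V{\left(y,M \right)} = \sqrt{M^{2} + y^{2}}$
$- V{\left(162,87 \right)} = - \sqrt{87^{2} + 162^{2}} = - \sqrt{7569 + 26244} = - \sqrt{33813} = - 51 \sqrt{13}$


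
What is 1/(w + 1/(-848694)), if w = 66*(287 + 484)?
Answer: 848694/43186642883 ≈ 1.9652e-5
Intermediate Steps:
w = 50886 (w = 66*771 = 50886)
1/(w + 1/(-848694)) = 1/(50886 + 1/(-848694)) = 1/(50886 - 1/848694) = 1/(43186642883/848694) = 848694/43186642883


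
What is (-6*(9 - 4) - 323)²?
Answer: 124609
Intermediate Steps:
(-6*(9 - 4) - 323)² = (-6*5 - 323)² = (-30 - 323)² = (-353)² = 124609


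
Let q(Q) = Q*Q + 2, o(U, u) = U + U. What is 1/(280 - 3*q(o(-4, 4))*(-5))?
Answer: 1/1270 ≈ 0.00078740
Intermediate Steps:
o(U, u) = 2*U
q(Q) = 2 + Q² (q(Q) = Q² + 2 = 2 + Q²)
1/(280 - 3*q(o(-4, 4))*(-5)) = 1/(280 - 3*(2 + (2*(-4))²)*(-5)) = 1/(280 - 3*(2 + (-8)²)*(-5)) = 1/(280 - 3*(2 + 64)*(-5)) = 1/(280 - 3*66*(-5)) = 1/(280 - 198*(-5)) = 1/(280 + 990) = 1/1270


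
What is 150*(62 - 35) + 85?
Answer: 4135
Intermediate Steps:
150*(62 - 35) + 85 = 150*27 + 85 = 4050 + 85 = 4135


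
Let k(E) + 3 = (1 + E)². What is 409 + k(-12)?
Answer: 527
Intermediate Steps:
k(E) = -3 + (1 + E)²
409 + k(-12) = 409 + (-3 + (1 - 12)²) = 409 + (-3 + (-11)²) = 409 + (-3 + 121) = 409 + 118 = 527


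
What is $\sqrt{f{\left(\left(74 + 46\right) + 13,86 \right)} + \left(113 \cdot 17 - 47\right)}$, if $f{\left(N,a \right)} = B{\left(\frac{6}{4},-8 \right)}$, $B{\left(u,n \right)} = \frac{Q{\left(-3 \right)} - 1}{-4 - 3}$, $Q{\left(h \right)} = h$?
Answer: $\frac{81 \sqrt{14}}{7} \approx 43.296$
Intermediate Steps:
$B{\left(u,n \right)} = \frac{4}{7}$ ($B{\left(u,n \right)} = \frac{-3 - 1}{-4 - 3} = - \frac{4}{-7} = \left(-4\right) \left(- \frac{1}{7}\right) = \frac{4}{7}$)
$f{\left(N,a \right)} = \frac{4}{7}$
$\sqrt{f{\left(\left(74 + 46\right) + 13,86 \right)} + \left(113 \cdot 17 - 47\right)} = \sqrt{\frac{4}{7} + \left(113 \cdot 17 - 47\right)} = \sqrt{\frac{4}{7} + \left(1921 - 47\right)} = \sqrt{\frac{4}{7} + 1874} = \sqrt{\frac{13122}{7}} = \frac{81 \sqrt{14}}{7}$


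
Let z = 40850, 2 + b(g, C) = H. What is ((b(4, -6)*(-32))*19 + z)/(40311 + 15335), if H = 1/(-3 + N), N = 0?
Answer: 63403/83469 ≈ 0.75960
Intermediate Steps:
H = -⅓ (H = 1/(-3 + 0) = 1/(-3) = -⅓ ≈ -0.33333)
b(g, C) = -7/3 (b(g, C) = -2 - ⅓ = -7/3)
((b(4, -6)*(-32))*19 + z)/(40311 + 15335) = (-7/3*(-32)*19 + 40850)/(40311 + 15335) = ((224/3)*19 + 40850)/55646 = (4256/3 + 40850)*(1/55646) = (126806/3)*(1/55646) = 63403/83469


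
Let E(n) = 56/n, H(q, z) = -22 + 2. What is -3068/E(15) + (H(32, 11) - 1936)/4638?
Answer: -8897929/10822 ≈ -822.21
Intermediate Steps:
H(q, z) = -20
-3068/E(15) + (H(32, 11) - 1936)/4638 = -3068/(56/15) + (-20 - 1936)/4638 = -3068/(56*(1/15)) - 1956*1/4638 = -3068/56/15 - 326/773 = -3068*15/56 - 326/773 = -11505/14 - 326/773 = -8897929/10822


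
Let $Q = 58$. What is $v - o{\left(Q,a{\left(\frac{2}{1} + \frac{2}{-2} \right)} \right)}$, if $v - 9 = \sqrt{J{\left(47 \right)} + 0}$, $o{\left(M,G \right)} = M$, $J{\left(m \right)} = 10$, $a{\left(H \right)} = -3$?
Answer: $-49 + \sqrt{10} \approx -45.838$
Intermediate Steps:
$v = 9 + \sqrt{10}$ ($v = 9 + \sqrt{10 + 0} = 9 + \sqrt{10} \approx 12.162$)
$v - o{\left(Q,a{\left(\frac{2}{1} + \frac{2}{-2} \right)} \right)} = \left(9 + \sqrt{10}\right) - 58 = -49 + \sqrt{10}$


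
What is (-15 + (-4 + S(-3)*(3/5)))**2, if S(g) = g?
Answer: 10816/25 ≈ 432.64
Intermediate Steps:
(-15 + (-4 + S(-3)*(3/5)))**2 = (-15 + (-4 - 9/5))**2 = (-15 - 29/5)**2 = (-104/5)**2 = 10816/25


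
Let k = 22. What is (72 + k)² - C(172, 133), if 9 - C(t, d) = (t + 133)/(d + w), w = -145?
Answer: 105619/12 ≈ 8801.6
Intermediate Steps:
C(t, d) = 9 - (133 + t)/(-145 + d) (C(t, d) = 9 - (t + 133)/(d - 145) = 9 - (133 + t)/(-145 + d))
(72 + k)² - C(172, 133) = (72 + 22)² - (-1438 - 1*172 + 9*133)/(-145 + 133) = 94² - (-1438 - 172 + 1197)/(-12) = 8836 - (-1)*(-413)/12 = 8836 - 1*413/12 = 8836 - 413/12 = 105619/12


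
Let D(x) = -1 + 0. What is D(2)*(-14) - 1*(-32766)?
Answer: 32780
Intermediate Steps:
D(x) = -1
D(2)*(-14) - 1*(-32766) = -1*(-14) - 1*(-32766) = 14 + 32766 = 32780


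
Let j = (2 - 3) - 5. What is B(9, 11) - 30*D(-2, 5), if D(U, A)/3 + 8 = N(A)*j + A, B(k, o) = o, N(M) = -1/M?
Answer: 173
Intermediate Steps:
j = -6 (j = -1 - 5 = -6)
D(U, A) = -24 + 3*A + 18/A (D(U, A) = -24 + 3*(-1/A*(-6) + A) = -24 + 3*(6/A + A) = -24 + 3*(A + 6/A) = -24 + (3*A + 18/A) = -24 + 3*A + 18/A)
B(9, 11) - 30*D(-2, 5) = 11 - 30*(-24 + 3*5 + 18/5) = 11 - 30*(-24 + 15 + 18*(⅕)) = 11 - 30*(-24 + 15 + 18/5) = 11 - 30*(-27/5) = 11 + 162 = 173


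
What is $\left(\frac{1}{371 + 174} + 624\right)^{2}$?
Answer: $\frac{115655086561}{297025} \approx 3.8938 \cdot 10^{5}$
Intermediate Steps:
$\left(\frac{1}{371 + 174} + 624\right)^{2} = \left(\frac{1}{545} + 624\right)^{2} = \left(\frac{340081}{545}\right)^{2} = \frac{115655086561}{297025}$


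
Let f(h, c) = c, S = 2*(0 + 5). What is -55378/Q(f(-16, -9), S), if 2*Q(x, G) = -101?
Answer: 110756/101 ≈ 1096.6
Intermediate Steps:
S = 10 (S = 2*5 = 10)
Q(x, G) = -101/2 (Q(x, G) = (1/2)*(-101) = -101/2)
-55378/Q(f(-16, -9), S) = -55378/(-101/2) = -55378*(-2/101) = 110756/101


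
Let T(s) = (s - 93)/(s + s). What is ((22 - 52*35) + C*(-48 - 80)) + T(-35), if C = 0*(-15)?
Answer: -62866/35 ≈ -1796.2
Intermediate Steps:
C = 0
T(s) = (-93 + s)/(2*s) (T(s) = (-93 + s)/((2*s)) = (-93 + s)*(1/(2*s)) = (-93 + s)/(2*s))
((22 - 52*35) + C*(-48 - 80)) + T(-35) = ((22 - 52*35) + 0*(-48 - 80)) + (1/2)*(-93 - 35)/(-35) = ((22 - 1820) + 0*(-128)) + (1/2)*(-1/35)*(-128) = (-1798 + 0) + 64/35 = -1798 + 64/35 = -62866/35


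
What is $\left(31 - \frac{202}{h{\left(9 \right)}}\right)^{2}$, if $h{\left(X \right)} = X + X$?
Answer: $\frac{31684}{81} \approx 391.16$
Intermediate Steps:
$h{\left(X \right)} = 2 X$
$\left(31 - \frac{202}{h{\left(9 \right)}}\right)^{2} = \left(31 - \frac{202}{2 \cdot 9}\right)^{2} = \left(31 - \frac{202}{18}\right)^{2} = \left(31 - \frac{101}{9}\right)^{2} = \left(\frac{178}{9}\right)^{2} = \frac{31684}{81}$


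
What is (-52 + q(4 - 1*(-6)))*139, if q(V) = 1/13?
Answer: -93825/13 ≈ -7217.3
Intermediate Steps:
q(V) = 1/13
(-52 + q(4 - 1*(-6)))*139 = (-52 + 1/13)*139 = -675/13*139 = -93825/13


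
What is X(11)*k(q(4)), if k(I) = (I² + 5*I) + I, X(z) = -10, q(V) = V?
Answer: -400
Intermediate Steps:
k(I) = I² + 6*I
X(11)*k(q(4)) = -40*(6 + 4) = -40*10 = -10*40 = -400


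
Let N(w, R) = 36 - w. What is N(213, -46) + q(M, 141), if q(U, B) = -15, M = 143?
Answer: -192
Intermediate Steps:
N(213, -46) + q(M, 141) = (36 - 1*213) - 15 = (36 - 213) - 15 = -177 - 15 = -192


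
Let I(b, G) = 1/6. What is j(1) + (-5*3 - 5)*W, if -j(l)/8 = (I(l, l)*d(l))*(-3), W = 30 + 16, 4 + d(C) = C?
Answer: -932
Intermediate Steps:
I(b, G) = 1/6
d(C) = -4 + C
W = 46
j(l) = -16 + 4*l (j(l) = -8*(-4 + l)/6*(-3) = -8*(-2/3 + l/6)*(-3) = -8*(2 - l/2) = -16 + 4*l)
j(1) + (-5*3 - 5)*W = (-16 + 4*1) + (-5*3 - 5)*46 = (-16 + 4) + (-15 - 5)*46 = -12 - 20*46 = -12 - 920 = -932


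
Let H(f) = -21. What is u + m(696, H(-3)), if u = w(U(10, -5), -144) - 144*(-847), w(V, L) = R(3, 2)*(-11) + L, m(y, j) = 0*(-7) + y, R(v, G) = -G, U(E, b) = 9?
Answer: 122542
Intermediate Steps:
m(y, j) = y (m(y, j) = 0 + y = y)
w(V, L) = 22 + L (w(V, L) = -1*2*(-11) + L = -2*(-11) + L = 22 + L)
u = 121846 (u = (22 - 144) - 144*(-847) = -122 + 121968 = 121846)
u + m(696, H(-3)) = 121846 + 696 = 122542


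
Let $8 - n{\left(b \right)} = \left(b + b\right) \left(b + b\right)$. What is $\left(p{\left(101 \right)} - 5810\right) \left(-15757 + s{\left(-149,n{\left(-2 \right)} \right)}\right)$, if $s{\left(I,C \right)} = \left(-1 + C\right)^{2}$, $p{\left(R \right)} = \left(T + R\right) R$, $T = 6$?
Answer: $-78332972$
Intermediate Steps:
$p{\left(R \right)} = R \left(6 + R\right)$ ($p{\left(R \right)} = \left(6 + R\right) R = R \left(6 + R\right)$)
$n{\left(b \right)} = 8 - 4 b^{2}$ ($n{\left(b \right)} = 8 - \left(b + b\right) \left(b + b\right) = 8 - 2 b 2 b = 8 - 4 b^{2}$)
$\left(p{\left(101 \right)} - 5810\right) \left(-15757 + s{\left(-149,n{\left(-2 \right)} \right)}\right) = \left(101 \left(6 + 101\right) - 5810\right) \left(-15757 + \left(-1 + \left(8 - 4 \left(-2\right)^{2}\right)\right)^{2}\right) = \left(101 \cdot 107 - 5810\right) \left(-15757 + \left(-1 + \left(8 - 16\right)\right)^{2}\right) = \left(10807 - 5810\right) \left(-15757 + \left(-1 + \left(8 - 16\right)\right)^{2}\right) = 4997 \left(-15757 + \left(-1 - 8\right)^{2}\right) = 4997 \left(-15757 + \left(-9\right)^{2}\right) = 4997 \left(-15757 + 81\right) = 4997 \left(-15676\right) = -78332972$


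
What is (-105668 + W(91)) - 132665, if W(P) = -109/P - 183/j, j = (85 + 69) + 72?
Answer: -4901597765/20566 ≈ -2.3834e+5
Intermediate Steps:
j = 226 (j = 154 + 72 = 226)
W(P) = -183/226 - 109/P (W(P) = -109/P - 183/226 = -183/226 - 109/P)
(-105668 + W(91)) - 132665 = (-105668 + (-183/226 - 109/91)) - 132665 = (-105668 - 41287/20566) - 132665 = -2173209375/20566 - 132665 = -4901597765/20566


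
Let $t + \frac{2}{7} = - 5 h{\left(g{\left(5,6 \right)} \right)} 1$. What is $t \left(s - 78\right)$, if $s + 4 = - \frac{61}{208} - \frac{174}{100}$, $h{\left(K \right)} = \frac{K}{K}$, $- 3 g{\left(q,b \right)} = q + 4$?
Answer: $\frac{16168001}{36400} \approx 444.18$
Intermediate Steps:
$g{\left(q,b \right)} = - \frac{4}{3} - \frac{q}{3}$ ($g{\left(q,b \right)} = - \frac{q + 4}{3} = - \frac{4 + q}{3} = - \frac{4}{3} - \frac{q}{3}$)
$h{\left(K \right)} = 1$
$s = - \frac{31373}{5200}$ ($s = -4 - \left(\frac{61}{208} + \frac{87}{50}\right) = -4 - \frac{10573}{5200} = - \frac{31373}{5200} \approx -6.0333$)
$t = - \frac{37}{7}$ ($t = - \frac{2}{7} + \left(-5\right) 1 \cdot 1 = - \frac{2}{7} - 5 = - \frac{37}{7} \approx -5.2857$)
$t \left(s - 78\right) = - \frac{37 \left(- \frac{31373}{5200} - 78\right)}{7} = \left(- \frac{37}{7}\right) \left(- \frac{436973}{5200}\right) = \frac{16168001}{36400}$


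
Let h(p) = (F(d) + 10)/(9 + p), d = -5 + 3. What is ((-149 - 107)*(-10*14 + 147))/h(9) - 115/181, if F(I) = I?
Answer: -729907/181 ≈ -4032.6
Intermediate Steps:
d = -2
h(p) = 8/(9 + p) (h(p) = (-2 + 10)/(9 + p) = 8/(9 + p))
((-149 - 107)*(-10*14 + 147))/h(9) - 115/181 = ((-149 - 107)*(-10*14 + 147))/((8/(9 + 9))) - 115/181 = (-256*(-140 + 147))/((8/18)) - 115*1/181 = (-256*7)/((8*(1/18))) - 115/181 = -1792/4/9 - 115/181 = -1792*9/4 - 115/181 = -4032 - 115/181 = -729907/181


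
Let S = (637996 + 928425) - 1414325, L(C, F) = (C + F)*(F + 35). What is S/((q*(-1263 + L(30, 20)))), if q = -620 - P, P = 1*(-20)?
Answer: -19012/111525 ≈ -0.17047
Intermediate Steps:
L(C, F) = (35 + F)*(C + F) (L(C, F) = (C + F)*(35 + F) = (35 + F)*(C + F))
P = -20
q = -600 (q = -620 - 1*(-20) = -620 + 20 = -600)
S = 152096 (S = 1566421 - 1414325 = 152096)
S/((q*(-1263 + L(30, 20)))) = 152096/((-600*(-1263 + (20**2 + 35*30 + 35*20 + 30*20)))) = 152096/((-600*(-1263 + (400 + 1050 + 700 + 600)))) = 152096/((-600*(-1263 + 2750))) = 152096/((-600*1487)) = 152096/(-892200) = 152096*(-1/892200) = -19012/111525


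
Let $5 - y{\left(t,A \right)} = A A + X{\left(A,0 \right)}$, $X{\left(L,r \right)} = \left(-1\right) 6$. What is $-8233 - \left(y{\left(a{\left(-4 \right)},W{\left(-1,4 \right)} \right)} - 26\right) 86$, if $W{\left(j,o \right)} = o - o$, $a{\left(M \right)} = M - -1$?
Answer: $-6943$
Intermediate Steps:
$a{\left(M \right)} = 1 + M$ ($a{\left(M \right)} = M + 1 = 1 + M$)
$X{\left(L,r \right)} = -6$
$W{\left(j,o \right)} = 0$
$y{\left(t,A \right)} = 11 - A^{2}$ ($y{\left(t,A \right)} = 5 - \left(A A - 6\right) = 5 - \left(A^{2} - 6\right) = 5 - \left(-6 + A^{2}\right) = 11 - A^{2}$)
$-8233 - \left(y{\left(a{\left(-4 \right)},W{\left(-1,4 \right)} \right)} - 26\right) 86 = -8233 - \left(\left(11 - 0^{2}\right) - 26\right) 86 = -8233 - \left(\left(11 - 0\right) - 26\right) 86 = -8233 - \left(\left(11 + 0\right) - 26\right) 86 = -8233 - \left(11 - 26\right) 86 = -8233 - \left(-15\right) 86 = -8233 - -1290 = -8233 + 1290 = -6943$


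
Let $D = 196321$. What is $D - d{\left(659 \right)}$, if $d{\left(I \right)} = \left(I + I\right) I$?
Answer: $-672241$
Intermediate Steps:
$d{\left(I \right)} = 2 I^{2}$ ($d{\left(I \right)} = 2 I I = 2 I^{2}$)
$D - d{\left(659 \right)} = 196321 - 2 \cdot 659^{2} = 196321 - 2 \cdot 434281 = 196321 - 868562 = -672241$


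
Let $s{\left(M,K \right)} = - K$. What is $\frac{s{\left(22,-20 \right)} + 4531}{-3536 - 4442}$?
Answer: $- \frac{4551}{7978} \approx -0.57044$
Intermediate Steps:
$\frac{s{\left(22,-20 \right)} + 4531}{-3536 - 4442} = \frac{\left(-1\right) \left(-20\right) + 4531}{-3536 - 4442} = \frac{20 + 4531}{-7978} = 4551 \left(- \frac{1}{7978}\right) = - \frac{4551}{7978}$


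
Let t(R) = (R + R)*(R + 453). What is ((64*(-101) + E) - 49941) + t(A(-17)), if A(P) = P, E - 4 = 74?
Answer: -71151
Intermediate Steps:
E = 78 (E = 4 + 74 = 78)
t(R) = 2*R*(453 + R) (t(R) = (2*R)*(453 + R) = 2*R*(453 + R))
((64*(-101) + E) - 49941) + t(A(-17)) = ((64*(-101) + 78) - 49941) + 2*(-17)*(453 - 17) = ((-6464 + 78) - 49941) + 2*(-17)*436 = (-6386 - 49941) - 14824 = -56327 - 14824 = -71151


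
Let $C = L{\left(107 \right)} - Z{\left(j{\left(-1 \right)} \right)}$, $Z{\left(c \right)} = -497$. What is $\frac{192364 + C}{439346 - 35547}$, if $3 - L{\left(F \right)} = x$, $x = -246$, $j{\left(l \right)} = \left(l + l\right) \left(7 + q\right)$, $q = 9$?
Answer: $\frac{193110}{403799} \approx 0.47823$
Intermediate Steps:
$j{\left(l \right)} = 32 l$ ($j{\left(l \right)} = \left(l + l\right) \left(7 + 9\right) = 2 l 16 = 32 l$)
$L{\left(F \right)} = 249$ ($L{\left(F \right)} = 3 - -246 = 3 + 246 = 249$)
$C = 746$ ($C = 249 - -497 = 249 + 497 = 746$)
$\frac{192364 + C}{439346 - 35547} = \frac{192364 + 746}{439346 - 35547} = \frac{193110}{403799}$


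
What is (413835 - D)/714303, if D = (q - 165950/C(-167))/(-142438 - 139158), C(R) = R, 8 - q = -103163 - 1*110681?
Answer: 9730630374727/16795596443598 ≈ 0.57936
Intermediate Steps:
q = 213852 (q = 8 - (-103163 - 1*110681) = 8 - (-103163 - 110681) = 8 - 1*(-213844) = 8 + 213844 = 213852)
D = -17939617/23513266 (D = (213852 - 165950/(-167))/(-142438 - 139158) = (213852 - 165950*(-1/167))/(-281596) = (213852 + 165950/167)*(-1/281596) = (35879234/167)*(-1/281596) = -17939617/23513266 ≈ -0.76296)
(413835 - D)/714303 = (413835 - 1*(-17939617/23513266))/714303 = (413835 + 17939617/23513266)*(1/714303) = (9730630374727/23513266)*(1/714303) = 9730630374727/16795596443598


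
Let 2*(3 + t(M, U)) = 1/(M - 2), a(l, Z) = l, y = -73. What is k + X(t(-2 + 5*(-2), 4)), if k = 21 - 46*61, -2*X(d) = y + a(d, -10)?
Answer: -153831/56 ≈ -2747.0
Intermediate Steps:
t(M, U) = -3 + 1/(2*(-2 + M)) (t(M, U) = -3 + 1/(2*(M - 2)) = -3 + 1/(2*(-2 + M)))
X(d) = 73/2 - d/2 (X(d) = -(-73 + d)/2 = 73/2 - d/2)
k = -2785 (k = 21 - 2806 = -2785)
k + X(t(-2 + 5*(-2), 4)) = -2785 + (73/2 - (13 - 6*(-2 + 5*(-2)))/(4*(-2 + (-2 + 5*(-2))))) = -2785 + (73/2 - (13 - 6*(-2 - 10))/(4*(-2 + (-2 - 10)))) = -2785 + (73/2 - (13 - 6*(-12))/(4*(-2 - 12))) = -2785 + (73/2 - (13 + 72)/(4*(-14))) = -2785 + (73/2 - (-1)*85/(4*14)) = -2785 + (73/2 - ½*(-85/28)) = -2785 + (73/2 + 85/56) = -2785 + 2129/56 = -153831/56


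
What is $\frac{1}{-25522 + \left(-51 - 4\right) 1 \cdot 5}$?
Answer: $- \frac{1}{25797} \approx -3.8764 \cdot 10^{-5}$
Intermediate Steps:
$\frac{1}{-25522 + \left(-51 - 4\right) 1 \cdot 5} = \frac{1}{-25522 - 275} = \frac{1}{-25797} = - \frac{1}{25797}$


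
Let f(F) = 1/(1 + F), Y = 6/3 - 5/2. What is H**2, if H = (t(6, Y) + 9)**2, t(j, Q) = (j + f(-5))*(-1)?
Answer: 28561/256 ≈ 111.57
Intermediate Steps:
Y = -1/2 (Y = 6*(1/3) - 5*1/2 = 2 - 5/2 = -1/2 ≈ -0.50000)
t(j, Q) = 1/4 - j (t(j, Q) = (j + 1/(1 - 5))*(-1) = (j + 1/(-4))*(-1) = (j - 1/4)*(-1) = (-1/4 + j)*(-1) = 1/4 - j)
H = 169/16 (H = ((1/4 - 1*6) + 9)**2 = ((1/4 - 6) + 9)**2 = (-23/4 + 9)**2 = (13/4)**2 = 169/16 ≈ 10.563)
H**2 = (169/16)**2 = 28561/256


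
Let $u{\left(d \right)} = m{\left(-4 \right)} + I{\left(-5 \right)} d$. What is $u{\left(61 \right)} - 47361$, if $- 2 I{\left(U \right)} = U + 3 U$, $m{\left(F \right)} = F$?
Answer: $-46755$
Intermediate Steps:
$I{\left(U \right)} = - 2 U$ ($I{\left(U \right)} = - \frac{U + 3 U}{2} = - \frac{4 U}{2} = - 2 U$)
$u{\left(d \right)} = -4 + 10 d$ ($u{\left(d \right)} = -4 + \left(-2\right) \left(-5\right) d = -4 + 10 d$)
$u{\left(61 \right)} - 47361 = \left(-4 + 10 \cdot 61\right) - 47361 = \left(-4 + 610\right) - 47361 = 606 - 47361 = -46755$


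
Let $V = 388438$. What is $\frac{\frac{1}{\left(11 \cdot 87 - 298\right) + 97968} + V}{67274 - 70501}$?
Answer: $- \frac{38310474627}{318269329} \approx -120.37$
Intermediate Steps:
$\frac{\frac{1}{\left(11 \cdot 87 - 298\right) + 97968} + V}{67274 - 70501} = \frac{\frac{1}{\left(11 \cdot 87 - 298\right) + 97968} + 388438}{67274 - 70501} = \frac{\frac{1}{\left(957 - 298\right) + 97968} + 388438}{-3227} = \left(\frac{1}{659 + 97968} + 388438\right) \left(- \frac{1}{3227}\right) = \left(\frac{1}{98627} + 388438\right) \left(- \frac{1}{3227}\right) = \frac{38310474627}{98627} \left(- \frac{1}{3227}\right) = - \frac{38310474627}{318269329}$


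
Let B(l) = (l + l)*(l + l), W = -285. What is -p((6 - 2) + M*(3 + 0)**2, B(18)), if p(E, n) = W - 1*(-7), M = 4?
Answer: 278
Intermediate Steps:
B(l) = 4*l**2 (B(l) = (2*l)*(2*l) = 4*l**2)
p(E, n) = -278 (p(E, n) = -285 - 1*(-7) = -285 + 7 = -278)
-p((6 - 2) + M*(3 + 0)**2, B(18)) = -1*(-278) = 278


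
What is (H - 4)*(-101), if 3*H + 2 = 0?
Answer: 1414/3 ≈ 471.33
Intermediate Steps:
H = -⅔ (H = -⅔ + (⅓)*0 = -⅔ + 0 = -⅔ ≈ -0.66667)
(H - 4)*(-101) = (-⅔ - 4)*(-101) = -14/3*(-101) = 1414/3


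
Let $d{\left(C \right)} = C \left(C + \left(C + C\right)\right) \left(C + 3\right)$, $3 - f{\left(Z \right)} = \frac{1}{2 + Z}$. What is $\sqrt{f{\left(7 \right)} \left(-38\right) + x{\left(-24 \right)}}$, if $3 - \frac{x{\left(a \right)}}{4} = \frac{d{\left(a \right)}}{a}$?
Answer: $\frac{4 i \sqrt{3457}}{3} \approx 78.395 i$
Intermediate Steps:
$f{\left(Z \right)} = 3 - \frac{1}{2 + Z}$
$d{\left(C \right)} = 3 C^{2} \left(3 + C\right)$ ($d{\left(C \right)} = C \left(C + 2 C\right) \left(3 + C\right) = C 3 C \left(3 + C\right) = 3 C^{2} \left(3 + C\right)$)
$x{\left(a \right)} = 12 - 12 a \left(3 + a\right)$ ($x{\left(a \right)} = 12 - 4 \frac{3 a^{2} \left(3 + a\right)}{a} = 12 - 4 \cdot 3 a \left(3 + a\right) = 12 - 12 a \left(3 + a\right)$)
$\sqrt{f{\left(7 \right)} \left(-38\right) + x{\left(-24 \right)}} = \sqrt{\frac{5 + 3 \cdot 7}{2 + 7} \left(-38\right) + \left(12 - - 288 \left(3 - 24\right)\right)} = \sqrt{\frac{5 + 21}{9} \left(-38\right) + \left(12 - \left(-288\right) \left(-21\right)\right)} = \sqrt{\frac{1}{9} \cdot 26 \left(-38\right) + \left(12 - 6048\right)} = \sqrt{\frac{26}{9} \left(-38\right) - 6036} = \sqrt{- \frac{988}{9} - 6036} = \sqrt{- \frac{55312}{9}} = \frac{4 i \sqrt{3457}}{3}$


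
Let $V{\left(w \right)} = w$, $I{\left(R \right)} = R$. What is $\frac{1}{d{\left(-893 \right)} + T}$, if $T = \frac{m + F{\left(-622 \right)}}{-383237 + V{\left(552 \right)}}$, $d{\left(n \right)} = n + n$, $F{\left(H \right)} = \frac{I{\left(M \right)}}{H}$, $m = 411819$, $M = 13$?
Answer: $- \frac{47606014}{85075571285} \approx -0.00055957$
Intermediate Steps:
$F{\left(H \right)} = \frac{13}{H}$
$d{\left(n \right)} = 2 n$
$T = - \frac{51230281}{47606014}$ ($T = \frac{411819 + \frac{13}{-622}}{-383237 + 552} = \frac{411819 + 13 \left(- \frac{1}{622}\right)}{-382685} = \left(411819 - \frac{13}{622}\right) \left(- \frac{1}{382685}\right) = \frac{256151405}{622} \left(- \frac{1}{382685}\right) = - \frac{51230281}{47606014} \approx -1.0761$)
$\frac{1}{d{\left(-893 \right)} + T} = \frac{1}{2 \left(-893\right) - \frac{51230281}{47606014}} = \frac{1}{-1786 - \frac{51230281}{47606014}} = \frac{1}{- \frac{85075571285}{47606014}} = - \frac{47606014}{85075571285}$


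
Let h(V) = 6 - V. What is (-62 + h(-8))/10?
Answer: -24/5 ≈ -4.8000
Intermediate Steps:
(-62 + h(-8))/10 = (-62 + (6 - 1*(-8)))/10 = (-62 + (6 + 8))*(⅒) = (-62 + 14)*(⅒) = -48*⅒ = -24/5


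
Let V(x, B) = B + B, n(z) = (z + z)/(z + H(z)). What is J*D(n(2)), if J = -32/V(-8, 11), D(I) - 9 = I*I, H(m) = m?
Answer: -160/11 ≈ -14.545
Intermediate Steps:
n(z) = 1 (n(z) = (z + z)/(z + z) = (2*z)/((2*z)) = (2*z)*(1/(2*z)) = 1)
V(x, B) = 2*B
D(I) = 9 + I² (D(I) = 9 + I*I = 9 + I²)
J = -16/11 (J = -32/(2*11) = -32/22 = -32*1/22 = -16/11 ≈ -1.4545)
J*D(n(2)) = -16*(9 + 1²)/11 = -16*(9 + 1)/11 = -16/11*10 = -160/11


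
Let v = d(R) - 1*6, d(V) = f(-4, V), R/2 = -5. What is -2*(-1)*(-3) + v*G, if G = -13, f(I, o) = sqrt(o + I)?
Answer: 72 - 13*I*sqrt(14) ≈ 72.0 - 48.642*I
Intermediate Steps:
R = -10 (R = 2*(-5) = -10)
f(I, o) = sqrt(I + o)
d(V) = sqrt(-4 + V)
v = -6 + I*sqrt(14) (v = sqrt(-4 - 10) - 1*6 = sqrt(-14) - 6 = I*sqrt(14) - 6 = -6 + I*sqrt(14) ≈ -6.0 + 3.7417*I)
-2*(-1)*(-3) + v*G = -2*(-1)*(-3) + (-6 + I*sqrt(14))*(-13) = 2*(-3) + (78 - 13*I*sqrt(14)) = -6 + (78 - 13*I*sqrt(14)) = 72 - 13*I*sqrt(14)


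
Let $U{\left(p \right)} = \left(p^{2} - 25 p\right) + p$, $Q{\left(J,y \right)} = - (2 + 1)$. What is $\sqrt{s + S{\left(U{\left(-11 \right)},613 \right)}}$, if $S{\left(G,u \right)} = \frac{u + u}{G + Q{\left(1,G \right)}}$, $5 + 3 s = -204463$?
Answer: $\frac{i \sqrt{2486281953}}{191} \approx 261.06 i$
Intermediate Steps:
$Q{\left(J,y \right)} = -3$ ($Q{\left(J,y \right)} = \left(-1\right) 3 = -3$)
$s = -68156$ ($s = - \frac{5}{3} + \frac{1}{3} \left(-204463\right) = - \frac{5}{3} - \frac{204463}{3} = -68156$)
$U{\left(p \right)} = p^{2} - 24 p$
$S{\left(G,u \right)} = \frac{2 u}{-3 + G}$ ($S{\left(G,u \right)} = \frac{u + u}{G - 3} = \frac{2 u}{-3 + G}$)
$\sqrt{s + S{\left(U{\left(-11 \right)},613 \right)}} = \sqrt{-68156 + 2 \cdot 613 \frac{1}{-3 - 11 \left(-24 - 11\right)}} = \sqrt{-68156 + 2 \cdot 613 \frac{1}{-3 - -385}} = \sqrt{-68156 + 2 \cdot 613 \frac{1}{-3 + 385}} = \sqrt{-68156 + 2 \cdot 613 \cdot \frac{1}{382}} = \sqrt{-68156 + \frac{613}{191}} = \sqrt{- \frac{13017183}{191}} = \frac{i \sqrt{2486281953}}{191}$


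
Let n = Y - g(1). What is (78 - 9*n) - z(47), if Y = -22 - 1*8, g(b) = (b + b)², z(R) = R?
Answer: 337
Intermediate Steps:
g(b) = 4*b² (g(b) = (2*b)² = 4*b²)
Y = -30 (Y = -22 - 8 = -30)
n = -34 (n = -30 - 4*1² = -30 - 4 = -34)
(78 - 9*n) - z(47) = (78 - 9*(-34)) - 1*47 = (78 + 306) - 47 = 384 - 47 = 337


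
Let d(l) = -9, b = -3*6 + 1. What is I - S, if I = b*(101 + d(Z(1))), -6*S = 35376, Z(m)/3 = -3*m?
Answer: 4332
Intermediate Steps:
Z(m) = -9*m (Z(m) = 3*(-3*m) = -9*m)
b = -17 (b = -18 + 1 = -17)
S = -5896 (S = -⅙*35376 = -5896)
I = -1564 (I = -17*(101 - 9) = -17*92 = -1564)
I - S = -1564 - 1*(-5896) = -1564 + 5896 = 4332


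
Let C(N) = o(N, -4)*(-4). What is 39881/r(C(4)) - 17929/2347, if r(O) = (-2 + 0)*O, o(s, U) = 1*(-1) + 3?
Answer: 93313843/37552 ≈ 2484.9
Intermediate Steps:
o(s, U) = 2 (o(s, U) = -1 + 3 = 2)
C(N) = -8 (C(N) = 2*(-4) = -8)
r(O) = -2*O
39881/r(C(4)) - 17929/2347 = 39881/((-2*(-8))) - 17929/2347 = 39881/16 - 17929*1/2347 = 39881*(1/16) - 17929/2347 = 39881/16 - 17929/2347 = 93313843/37552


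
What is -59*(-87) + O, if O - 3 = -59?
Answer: 5077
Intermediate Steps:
O = -56 (O = 3 - 59 = -56)
-59*(-87) + O = -59*(-87) - 56 = 5133 - 56 = 5077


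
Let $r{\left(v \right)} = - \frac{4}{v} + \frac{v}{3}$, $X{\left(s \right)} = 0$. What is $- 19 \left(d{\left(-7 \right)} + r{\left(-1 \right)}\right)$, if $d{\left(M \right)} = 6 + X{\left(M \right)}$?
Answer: $- \frac{551}{3} \approx -183.67$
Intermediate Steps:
$r{\left(v \right)} = - \frac{4}{v} + \frac{v}{3}$ ($r{\left(v \right)} = - \frac{4}{v} + v \frac{1}{3} = - \frac{4}{v} + \frac{v}{3}$)
$d{\left(M \right)} = 6$ ($d{\left(M \right)} = 6 + 0 = 6$)
$- 19 \left(d{\left(-7 \right)} + r{\left(-1 \right)}\right) = - 19 \left(6 + \left(- \frac{4}{-1} + \frac{1}{3} \left(-1\right)\right)\right) = - 19 \left(6 - - \frac{11}{3}\right) = - 19 \left(6 + \left(4 - \frac{1}{3}\right)\right) = - 19 \left(6 + \frac{11}{3}\right) = \left(-19\right) \frac{29}{3} = - \frac{551}{3}$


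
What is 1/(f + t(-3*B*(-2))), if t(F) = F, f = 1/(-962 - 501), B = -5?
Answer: -1463/43891 ≈ -0.033333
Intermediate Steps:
f = -1/1463 (f = 1/(-1463) = -1/1463 ≈ -0.00068353)
1/(f + t(-3*B*(-2))) = 1/(-1/1463 - 3*(-5)*(-2)) = 1/(-1/1463 + 15*(-2)) = 1/(-1/1463 - 30) = 1/(-43891/1463) = -1463/43891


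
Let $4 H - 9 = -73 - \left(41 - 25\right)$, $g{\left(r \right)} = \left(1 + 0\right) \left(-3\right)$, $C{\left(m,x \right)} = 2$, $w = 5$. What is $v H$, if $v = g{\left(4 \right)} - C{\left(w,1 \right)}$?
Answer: $100$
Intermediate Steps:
$g{\left(r \right)} = -3$ ($g{\left(r \right)} = 1 \left(-3\right) = -3$)
$v = -5$ ($v = -3 - 2 = -5$)
$H = -20$ ($H = \frac{9}{4} + \frac{-73 - \left(41 - 25\right)}{4} = \frac{9}{4} + \frac{-73 - 16}{4} = \frac{9}{4} + \frac{1}{4} \left(-89\right) = \frac{9}{4} - \frac{89}{4} = -20$)
$v H = \left(-5\right) \left(-20\right) = 100$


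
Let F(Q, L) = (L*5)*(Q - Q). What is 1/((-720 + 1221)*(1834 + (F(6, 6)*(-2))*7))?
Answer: 1/918834 ≈ 1.0883e-6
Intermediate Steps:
F(Q, L) = 0 (F(Q, L) = (5*L)*0 = 0)
1/((-720 + 1221)*(1834 + (F(6, 6)*(-2))*7)) = 1/((-720 + 1221)*(1834 + (0*(-2))*7)) = 1/(501*(1834 + 0*7)) = 1/(501*(1834 + 0)) = 1/(501*1834) = 1/918834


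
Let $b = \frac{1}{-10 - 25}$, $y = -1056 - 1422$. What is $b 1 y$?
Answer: $\frac{354}{5} \approx 70.8$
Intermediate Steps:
$y = -2478$ ($y = -1056 - 1422 = -2478$)
$b = - \frac{1}{35}$ ($b = \frac{1}{-35} = - \frac{1}{35} \approx -0.028571$)
$b 1 y = \left(- \frac{1}{35}\right) 1 \left(-2478\right) = \left(- \frac{1}{35}\right) \left(-2478\right) = \frac{354}{5}$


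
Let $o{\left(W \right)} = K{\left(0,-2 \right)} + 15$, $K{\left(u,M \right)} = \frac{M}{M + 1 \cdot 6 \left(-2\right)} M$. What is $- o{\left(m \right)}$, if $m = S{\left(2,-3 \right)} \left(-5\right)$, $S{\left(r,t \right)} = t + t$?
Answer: $- \frac{103}{7} \approx -14.714$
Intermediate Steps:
$S{\left(r,t \right)} = 2 t$
$K{\left(u,M \right)} = \frac{M^{2}}{-12 + M}$ ($K{\left(u,M \right)} = \frac{M}{M + 6 \left(-2\right)} M = \frac{M}{M - 12} M = \frac{M}{-12 + M} M = \frac{M^{2}}{-12 + M}$)
$m = 30$ ($m = 2 \left(-3\right) \left(-5\right) = \left(-6\right) \left(-5\right) = 30$)
$o{\left(W \right)} = \frac{103}{7}$ ($o{\left(W \right)} = \frac{\left(-2\right)^{2}}{-12 - 2} + 15 = \frac{4}{-14} + 15 = 4 \left(- \frac{1}{14}\right) + 15 = - \frac{2}{7} + 15 = \frac{103}{7}$)
$- o{\left(m \right)} = \left(-1\right) \frac{103}{7} = - \frac{103}{7}$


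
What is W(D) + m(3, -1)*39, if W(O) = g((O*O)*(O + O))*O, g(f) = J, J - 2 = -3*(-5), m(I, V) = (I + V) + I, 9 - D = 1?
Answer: 331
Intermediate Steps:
D = 8 (D = 9 - 1*1 = 9 - 1 = 8)
m(I, V) = V + 2*I
J = 17 (J = 2 - 3*(-5) = 2 + 15 = 17)
g(f) = 17
W(O) = 17*O
W(D) + m(3, -1)*39 = 17*8 + (-1 + 2*3)*39 = 136 + (-1 + 6)*39 = 136 + 5*39 = 136 + 195 = 331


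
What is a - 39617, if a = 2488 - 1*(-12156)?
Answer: -24973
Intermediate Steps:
a = 14644 (a = 2488 + 12156 = 14644)
a - 39617 = 14644 - 39617 = -24973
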